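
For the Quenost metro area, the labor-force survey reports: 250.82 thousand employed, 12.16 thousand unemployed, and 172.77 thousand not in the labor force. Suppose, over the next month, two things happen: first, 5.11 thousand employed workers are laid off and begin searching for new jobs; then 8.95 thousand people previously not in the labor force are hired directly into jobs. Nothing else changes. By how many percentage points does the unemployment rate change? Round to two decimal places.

The unemployment rate changes by +1.73 percentage points.

Initially, labor force = 250.82 + 12.16 = 262.98 thousand, so u = 12.16/262.98 = 4.62%.
After the first change, employed falls and unemployed rises by 5.11; labor force unchanged → E = 245.71, U = 17.27, labor force = 262.98 thousand.
After the second change, employed and labor force both rise by 8.95; unemployed unchanged → E = 254.66, U = 17.27, labor force = 271.93 thousand.
New unemployment rate = 17.27 / 271.93 = 6.35%.
Change = 6.35% − 4.62% = +1.73 percentage points.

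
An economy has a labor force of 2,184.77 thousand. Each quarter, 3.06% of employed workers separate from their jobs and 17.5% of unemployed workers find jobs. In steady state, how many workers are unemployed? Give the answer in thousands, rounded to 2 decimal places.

About 325.17 thousand are unemployed in steady state.

Steady-state unemployment rate u* = s/(s+f) = 3.06/(3.06+17.5) = 0.148833.
Unemployed = u* × labor force = 0.148833 × 2,184.77 ≈ 325.17 thousand.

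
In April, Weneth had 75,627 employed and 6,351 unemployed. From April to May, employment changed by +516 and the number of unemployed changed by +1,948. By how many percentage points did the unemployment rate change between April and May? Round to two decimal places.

April: labor force = 75,627 + 6,351 = 81,978; u = 6,351/81,978 = 7.75%.
May: labor force = 76,143 + 8,299 = 84,442; u = 8,299/84,442 = 9.83%.
Change = 9.83% − 7.75% = +2.08 pp.

The unemployment rate changed by +2.08 percentage points.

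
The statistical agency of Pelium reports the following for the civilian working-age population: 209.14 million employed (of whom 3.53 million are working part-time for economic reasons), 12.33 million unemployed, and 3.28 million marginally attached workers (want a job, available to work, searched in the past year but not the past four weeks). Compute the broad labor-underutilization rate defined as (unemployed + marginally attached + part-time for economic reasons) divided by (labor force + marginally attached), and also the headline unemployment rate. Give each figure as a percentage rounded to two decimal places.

Broad underutilization rate ≈ 8.52%; headline unemployment rate ≈ 5.57%.

Labor force = 209.14 + 12.33 = 221.47 million.
Numerator = 12.33 + 3.28 + 3.53 = 19.14 million.
Denominator = 221.47 + 3.28 = 224.75 million.
Broad rate = 19.14 / 224.75 = 8.52%.
Headline unemployment rate = 12.33 / 221.47 = 5.57%.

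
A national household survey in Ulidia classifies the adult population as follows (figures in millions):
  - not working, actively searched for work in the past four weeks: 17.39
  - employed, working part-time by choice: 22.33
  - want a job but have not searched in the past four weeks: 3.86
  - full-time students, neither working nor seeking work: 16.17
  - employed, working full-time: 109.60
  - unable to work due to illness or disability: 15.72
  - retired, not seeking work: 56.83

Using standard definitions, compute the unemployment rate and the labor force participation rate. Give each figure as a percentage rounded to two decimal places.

Employed = 22.33 + 109.60 = 131.93 million.
Unemployed = 17.39 million.
Labor force = 131.93 + 17.39 = 149.32 million.
Not in labor force = 3.86 + 16.17 + 15.72 + 56.83 = 92.58 million (those not working and not actively searching are outside the labor force — including those who want a job but have given up searching).
Civilian working-age population = 149.32 + 92.58 = 241.90 million.
Unemployment rate = 17.39 / 149.32 = 11.65%.
Labor force participation rate = 149.32 / 241.90 = 61.73%.

Unemployment rate ≈ 11.65%; labor force participation rate ≈ 61.73%.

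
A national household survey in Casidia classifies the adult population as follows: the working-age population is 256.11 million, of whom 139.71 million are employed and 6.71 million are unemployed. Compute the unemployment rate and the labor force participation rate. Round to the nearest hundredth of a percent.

Unemployment rate ≈ 4.58%; labor force participation rate ≈ 57.17%.

Labor force = employed + unemployed = 139.71 + 6.71 = 146.42 million.
Unemployment rate = 6.71 / 146.42 = 4.58%.
Labor force participation rate = 146.42 / 256.11 = 57.17%.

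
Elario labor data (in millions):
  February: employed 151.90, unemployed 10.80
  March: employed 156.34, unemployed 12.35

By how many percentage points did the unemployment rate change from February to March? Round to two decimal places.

February: labor force = 151.90 + 10.80 = 162.70; u = 10.80/162.70 = 6.64%.
March: labor force = 156.34 + 12.35 = 168.69; u = 12.35/168.69 = 7.32%.
Change = 7.32% − 6.64% = +0.68 pp.

The unemployment rate changed by +0.68 percentage points.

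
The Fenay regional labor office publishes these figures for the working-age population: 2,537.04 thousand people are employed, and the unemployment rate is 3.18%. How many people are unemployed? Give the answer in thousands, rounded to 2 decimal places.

Let U be the number unemployed. The labor force is E + U, and U/(E+U) = 0.0318.
So U = 0.0318 × 2,537.04 / (1 − 0.0318) = 80.6779 / 0.9682 ≈ 83.33 thousand.

About 83.33 thousand are unemployed.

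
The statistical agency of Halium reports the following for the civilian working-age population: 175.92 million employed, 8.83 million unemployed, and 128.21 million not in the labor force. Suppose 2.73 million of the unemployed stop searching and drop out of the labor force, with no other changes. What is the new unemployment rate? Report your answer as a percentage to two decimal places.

Initially, labor force = 175.92 + 8.83 = 184.75 million, so u = 8.83/184.75 = 4.78%.
After the change, unemployed and labor force both fall by 2.73 → E = 175.92, U = 6.10, labor force = 182.02 million.
New unemployment rate = 6.10 / 182.02 = 3.35%.

New unemployment rate ≈ 3.35%.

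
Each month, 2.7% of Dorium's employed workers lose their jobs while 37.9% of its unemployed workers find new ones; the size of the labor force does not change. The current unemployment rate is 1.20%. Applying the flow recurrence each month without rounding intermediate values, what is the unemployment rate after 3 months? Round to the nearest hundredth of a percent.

Unemployment rate after three months ≈ 5.51%.

With a fixed labor force, u_{t+1} = u_t + s·(1−u_t) − f·u_t = u_t·(1−s−f) + s.
Here 1−s−f = 0.594 and s = 0.027.
u_1 = 0.012000 × 0.594 + 0.027 = 0.034128.
u_2 = 0.034128 × 0.594 + 0.027 = 0.047272.
u_3 = 0.047272 × 0.594 + 0.027 = 0.055080.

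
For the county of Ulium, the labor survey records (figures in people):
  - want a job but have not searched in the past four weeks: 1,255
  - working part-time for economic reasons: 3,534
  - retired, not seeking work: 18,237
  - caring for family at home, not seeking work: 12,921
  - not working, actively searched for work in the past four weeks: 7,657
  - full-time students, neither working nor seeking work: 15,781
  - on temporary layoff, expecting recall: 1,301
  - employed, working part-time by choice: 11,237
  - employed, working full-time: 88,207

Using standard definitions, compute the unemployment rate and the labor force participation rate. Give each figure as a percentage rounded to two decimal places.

Employed = 3,534 + 11,237 + 88,207 = 102,978 (anyone who worked, including part-time for economic reasons, counts as employed).
Unemployed = 7,657 + 1,301 = 8,958 (jobless and actively searching, or on temporary layoff).
Labor force = 102,978 + 8,958 = 111,936.
Not in labor force = 1,255 + 18,237 + 12,921 + 15,781 = 48,194 (those not working and not actively searching are outside the labor force — including those who want a job but have given up searching).
Civilian working-age population = 111,936 + 48,194 = 160,130.
Unemployment rate = 8,958 / 111,936 = 8.00%.
Labor force participation rate = 111,936 / 160,130 = 69.90%.

Unemployment rate ≈ 8.00%; labor force participation rate ≈ 69.90%.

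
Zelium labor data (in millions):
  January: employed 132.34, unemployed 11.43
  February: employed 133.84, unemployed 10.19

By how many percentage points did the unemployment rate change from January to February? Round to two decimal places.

The unemployment rate changed by −0.88 percentage points.

January: labor force = 132.34 + 11.43 = 143.77; u = 11.43/143.77 = 7.95%.
February: labor force = 133.84 + 10.19 = 144.03; u = 10.19/144.03 = 7.07%.
Change = 7.07% − 7.95% = −0.88 pp.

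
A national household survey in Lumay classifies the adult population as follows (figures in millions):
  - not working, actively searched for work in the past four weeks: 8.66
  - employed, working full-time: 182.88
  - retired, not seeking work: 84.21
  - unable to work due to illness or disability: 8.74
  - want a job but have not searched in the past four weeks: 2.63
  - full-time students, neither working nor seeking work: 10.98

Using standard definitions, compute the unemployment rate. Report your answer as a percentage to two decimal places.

Employed = 182.88 million.
Unemployed = 8.66 million.
Labor force = 182.88 + 8.66 = 191.54 million.
Unemployment rate = 8.66 / 191.54 = 4.52%.

Unemployment rate ≈ 4.52%.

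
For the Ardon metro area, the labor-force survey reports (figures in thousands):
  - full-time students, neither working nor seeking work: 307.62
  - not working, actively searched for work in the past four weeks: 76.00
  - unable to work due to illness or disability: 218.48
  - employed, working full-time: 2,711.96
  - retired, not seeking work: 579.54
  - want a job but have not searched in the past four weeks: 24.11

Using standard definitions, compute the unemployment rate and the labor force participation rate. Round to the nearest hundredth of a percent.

Employed = 2,711.96 thousand.
Unemployed = 76.00 thousand.
Labor force = 2,711.96 + 76.00 = 2,787.96 thousand.
Not in labor force = 307.62 + 218.48 + 579.54 + 24.11 = 1,129.75 thousand (those not working and not actively searching are outside the labor force — including those who want a job but have given up searching).
Civilian working-age population = 2,787.96 + 1,129.75 = 3,917.71 thousand.
Unemployment rate = 76.00 / 2,787.96 = 2.73%.
Labor force participation rate = 2,787.96 / 3,917.71 = 71.16%.

Unemployment rate ≈ 2.73%; labor force participation rate ≈ 71.16%.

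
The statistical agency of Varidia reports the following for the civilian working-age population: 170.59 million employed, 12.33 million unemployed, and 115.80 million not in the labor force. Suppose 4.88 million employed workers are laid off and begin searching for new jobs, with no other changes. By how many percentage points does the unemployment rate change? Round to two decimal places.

Initially, labor force = 170.59 + 12.33 = 182.92 million, so u = 12.33/182.92 = 6.74%.
After the change, employed falls and unemployed rises by 4.88; labor force unchanged → E = 165.71, U = 17.21, labor force = 182.92 million.
New unemployment rate = 17.21 / 182.92 = 9.41%.
Change = 9.41% − 6.74% = +2.67 percentage points.

The unemployment rate changes by +2.67 percentage points.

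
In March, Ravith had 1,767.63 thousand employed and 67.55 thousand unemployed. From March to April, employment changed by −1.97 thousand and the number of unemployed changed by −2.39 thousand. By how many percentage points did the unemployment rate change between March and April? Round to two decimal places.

March: labor force = 1,767.63 + 67.55 = 1,835.18; u = 67.55/1,835.18 = 3.68%.
April: labor force = 1,765.66 + 65.16 = 1,830.82; u = 65.16/1,830.82 = 3.56%.
Change = 3.56% − 3.68% = −0.12 pp.

The unemployment rate changed by −0.12 percentage points.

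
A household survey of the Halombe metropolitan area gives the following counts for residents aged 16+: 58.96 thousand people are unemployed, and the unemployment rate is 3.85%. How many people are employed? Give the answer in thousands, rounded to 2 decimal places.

About 1,472.47 thousand are employed.

Labor force = U / u = 58.96 / 0.0385 ≈ 1,531.43 thousand.
Employed = labor force − unemployed = 1,531.43 − 58.96 = 1,472.47 thousand.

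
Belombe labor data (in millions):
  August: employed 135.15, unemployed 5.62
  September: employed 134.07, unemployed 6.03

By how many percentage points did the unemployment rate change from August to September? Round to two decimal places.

August: labor force = 135.15 + 5.62 = 140.77; u = 5.62/140.77 = 3.99%.
September: labor force = 134.07 + 6.03 = 140.10; u = 6.03/140.10 = 4.30%.
Change = 4.30% − 3.99% = +0.31 pp.

The unemployment rate changed by +0.31 percentage points.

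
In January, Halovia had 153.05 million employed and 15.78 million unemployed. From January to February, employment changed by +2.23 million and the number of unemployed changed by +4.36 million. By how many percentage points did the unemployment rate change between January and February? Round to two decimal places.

January: labor force = 153.05 + 15.78 = 168.83; u = 15.78/168.83 = 9.35%.
February: labor force = 155.28 + 20.14 = 175.42; u = 20.14/175.42 = 11.48%.
Change = 11.48% − 9.35% = +2.13 pp.

The unemployment rate changed by +2.13 percentage points.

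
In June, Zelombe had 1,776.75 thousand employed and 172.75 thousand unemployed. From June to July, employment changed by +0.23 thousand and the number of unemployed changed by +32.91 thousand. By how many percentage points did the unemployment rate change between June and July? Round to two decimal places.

June: labor force = 1,776.75 + 172.75 = 1,949.50; u = 172.75/1,949.50 = 8.86%.
July: labor force = 1,776.98 + 205.66 = 1,982.64; u = 205.66/1,982.64 = 10.37%.
Change = 10.37% − 8.86% = +1.51 pp.

The unemployment rate changed by +1.51 percentage points.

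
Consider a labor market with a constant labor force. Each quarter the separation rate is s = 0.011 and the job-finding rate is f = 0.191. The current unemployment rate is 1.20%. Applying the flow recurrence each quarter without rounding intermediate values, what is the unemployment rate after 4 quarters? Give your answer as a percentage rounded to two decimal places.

Unemployment rate after four quarters ≈ 3.72%.

With a fixed labor force, u_{t+1} = u_t + s·(1−u_t) − f·u_t = u_t·(1−s−f) + s.
Here 1−s−f = 0.798 and s = 0.011.
u_1 = 0.012000 × 0.798 + 0.011 = 0.020576.
u_2 = 0.020576 × 0.798 + 0.011 = 0.027420.
u_3 = 0.027420 × 0.798 + 0.011 = 0.032881.
u_4 = 0.032881 × 0.798 + 0.011 = 0.037239.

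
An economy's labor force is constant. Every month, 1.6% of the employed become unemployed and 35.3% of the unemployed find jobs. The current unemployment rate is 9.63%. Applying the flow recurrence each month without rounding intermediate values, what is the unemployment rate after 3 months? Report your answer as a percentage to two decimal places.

Unemployment rate after three months ≈ 5.67%.

With a fixed labor force, u_{t+1} = u_t + s·(1−u_t) − f·u_t = u_t·(1−s−f) + s.
Here 1−s−f = 0.631 and s = 0.016.
u_1 = 0.096300 × 0.631 + 0.016 = 0.076765.
u_2 = 0.076765 × 0.631 + 0.016 = 0.064439.
u_3 = 0.064439 × 0.631 + 0.016 = 0.056661.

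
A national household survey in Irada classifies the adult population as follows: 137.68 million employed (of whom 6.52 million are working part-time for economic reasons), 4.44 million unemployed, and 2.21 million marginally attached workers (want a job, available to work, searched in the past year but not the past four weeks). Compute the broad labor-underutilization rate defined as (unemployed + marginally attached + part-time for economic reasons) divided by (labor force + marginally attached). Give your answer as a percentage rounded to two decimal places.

Broad underutilization rate ≈ 9.12%.

Labor force = 137.68 + 4.44 = 142.12 million.
Numerator = 4.44 + 2.21 + 6.52 = 13.17 million.
Denominator = 142.12 + 2.21 = 144.33 million.
Broad rate = 13.17 / 144.33 = 9.12%.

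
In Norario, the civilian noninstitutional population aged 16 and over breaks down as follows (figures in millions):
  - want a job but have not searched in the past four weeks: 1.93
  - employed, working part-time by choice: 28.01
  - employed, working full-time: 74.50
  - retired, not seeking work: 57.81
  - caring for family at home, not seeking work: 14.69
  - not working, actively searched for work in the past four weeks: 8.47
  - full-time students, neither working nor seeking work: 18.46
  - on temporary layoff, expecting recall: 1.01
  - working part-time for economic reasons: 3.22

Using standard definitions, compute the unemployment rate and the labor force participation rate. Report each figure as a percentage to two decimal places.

Employed = 28.01 + 74.50 + 3.22 = 105.73 million (anyone who worked, including part-time for economic reasons, counts as employed).
Unemployed = 8.47 + 1.01 = 9.48 million (jobless and actively searching, or on temporary layoff).
Labor force = 105.73 + 9.48 = 115.21 million.
Not in labor force = 1.93 + 57.81 + 14.69 + 18.46 = 92.89 million (those not working and not actively searching are outside the labor force — including those who want a job but have given up searching).
Civilian working-age population = 115.21 + 92.89 = 208.10 million.
Unemployment rate = 9.48 / 115.21 = 8.23%.
Labor force participation rate = 115.21 / 208.10 = 55.36%.

Unemployment rate ≈ 8.23%; labor force participation rate ≈ 55.36%.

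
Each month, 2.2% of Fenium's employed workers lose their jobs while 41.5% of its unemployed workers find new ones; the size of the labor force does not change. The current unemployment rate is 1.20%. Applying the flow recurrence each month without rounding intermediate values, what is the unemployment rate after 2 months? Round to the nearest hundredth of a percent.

With a fixed labor force, u_{t+1} = u_t + s·(1−u_t) − f·u_t = u_t·(1−s−f) + s.
Here 1−s−f = 0.563 and s = 0.022.
u_1 = 0.012000 × 0.563 + 0.022 = 0.028756.
u_2 = 0.028756 × 0.563 + 0.022 = 0.038190.

Unemployment rate after two months ≈ 3.82%.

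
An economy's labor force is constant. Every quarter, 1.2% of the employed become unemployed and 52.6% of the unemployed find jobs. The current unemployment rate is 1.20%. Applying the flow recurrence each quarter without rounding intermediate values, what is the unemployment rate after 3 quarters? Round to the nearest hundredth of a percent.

With a fixed labor force, u_{t+1} = u_t + s·(1−u_t) − f·u_t = u_t·(1−s−f) + s.
Here 1−s−f = 0.462 and s = 0.012.
u_1 = 0.012000 × 0.462 + 0.012 = 0.017544.
u_2 = 0.017544 × 0.462 + 0.012 = 0.020105.
u_3 = 0.020105 × 0.462 + 0.012 = 0.021289.

Unemployment rate after three quarters ≈ 2.13%.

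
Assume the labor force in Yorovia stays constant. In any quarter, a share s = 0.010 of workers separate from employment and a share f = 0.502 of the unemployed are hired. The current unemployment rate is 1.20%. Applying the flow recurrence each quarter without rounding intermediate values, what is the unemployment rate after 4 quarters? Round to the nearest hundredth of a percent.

With a fixed labor force, u_{t+1} = u_t + s·(1−u_t) − f·u_t = u_t·(1−s−f) + s.
Here 1−s−f = 0.488 and s = 0.010.
u_1 = 0.012000 × 0.488 + 0.010 = 0.015856.
u_2 = 0.015856 × 0.488 + 0.010 = 0.017738.
u_3 = 0.017738 × 0.488 + 0.010 = 0.018656.
u_4 = 0.018656 × 0.488 + 0.010 = 0.019104.

Unemployment rate after four quarters ≈ 1.91%.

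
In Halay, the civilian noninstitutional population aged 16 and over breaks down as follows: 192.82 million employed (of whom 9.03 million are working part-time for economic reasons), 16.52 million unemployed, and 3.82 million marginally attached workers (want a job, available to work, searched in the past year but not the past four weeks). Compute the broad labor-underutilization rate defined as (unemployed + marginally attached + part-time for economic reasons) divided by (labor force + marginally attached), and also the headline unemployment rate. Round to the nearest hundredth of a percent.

Broad underutilization rate ≈ 13.78%; headline unemployment rate ≈ 7.89%.

Labor force = 192.82 + 16.52 = 209.34 million.
Numerator = 16.52 + 3.82 + 9.03 = 29.37 million.
Denominator = 209.34 + 3.82 = 213.16 million.
Broad rate = 29.37 / 213.16 = 13.78%.
Headline unemployment rate = 16.52 / 209.34 = 7.89%.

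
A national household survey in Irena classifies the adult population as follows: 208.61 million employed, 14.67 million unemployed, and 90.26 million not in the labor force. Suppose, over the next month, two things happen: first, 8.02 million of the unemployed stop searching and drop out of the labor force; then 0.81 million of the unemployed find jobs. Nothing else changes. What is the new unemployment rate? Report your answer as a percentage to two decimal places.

New unemployment rate ≈ 2.71%.

Initially, labor force = 208.61 + 14.67 = 223.28 million, so u = 14.67/223.28 = 6.57%.
After the first change, unemployed and labor force both fall by 8.02 → E = 208.61, U = 6.65, labor force = 215.26 million.
After the second change, unemployed falls and employed rises by 0.81; labor force unchanged → E = 209.42, U = 5.84, labor force = 215.26 million.
New unemployment rate = 5.84 / 215.26 = 2.71%.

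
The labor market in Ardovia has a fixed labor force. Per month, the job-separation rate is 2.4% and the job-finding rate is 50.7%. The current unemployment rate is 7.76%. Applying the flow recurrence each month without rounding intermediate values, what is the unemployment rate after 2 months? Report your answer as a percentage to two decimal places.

With a fixed labor force, u_{t+1} = u_t + s·(1−u_t) − f·u_t = u_t·(1−s−f) + s.
Here 1−s−f = 0.469 and s = 0.024.
u_1 = 0.077600 × 0.469 + 0.024 = 0.060394.
u_2 = 0.060394 × 0.469 + 0.024 = 0.052325.

Unemployment rate after two months ≈ 5.23%.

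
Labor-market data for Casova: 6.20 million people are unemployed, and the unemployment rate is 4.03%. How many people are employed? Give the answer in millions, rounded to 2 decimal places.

Labor force = U / u = 6.20 / 0.0403 ≈ 153.85 million.
Employed = labor force − unemployed = 153.85 − 6.20 = 147.65 million.

About 147.65 million are employed.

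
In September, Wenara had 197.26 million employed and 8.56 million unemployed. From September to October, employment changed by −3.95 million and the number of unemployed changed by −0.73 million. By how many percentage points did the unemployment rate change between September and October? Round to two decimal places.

September: labor force = 197.26 + 8.56 = 205.82; u = 8.56/205.82 = 4.16%.
October: labor force = 193.31 + 7.83 = 201.14; u = 7.83/201.14 = 3.89%.
Change = 3.89% − 4.16% = −0.27 pp.

The unemployment rate changed by −0.27 percentage points.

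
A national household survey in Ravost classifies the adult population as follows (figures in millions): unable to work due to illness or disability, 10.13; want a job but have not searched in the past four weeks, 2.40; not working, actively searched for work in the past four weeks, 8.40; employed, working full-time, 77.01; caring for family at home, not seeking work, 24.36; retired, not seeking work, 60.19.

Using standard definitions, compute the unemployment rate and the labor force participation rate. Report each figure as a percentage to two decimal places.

Unemployment rate ≈ 9.83%; labor force participation rate ≈ 46.80%.

Employed = 77.01 million.
Unemployed = 8.40 million.
Labor force = 77.01 + 8.40 = 85.41 million.
Not in labor force = 10.13 + 2.40 + 24.36 + 60.19 = 97.08 million (those not working and not actively searching are outside the labor force — including those who want a job but have given up searching).
Civilian working-age population = 85.41 + 97.08 = 182.49 million.
Unemployment rate = 8.40 / 85.41 = 9.83%.
Labor force participation rate = 85.41 / 182.49 = 46.80%.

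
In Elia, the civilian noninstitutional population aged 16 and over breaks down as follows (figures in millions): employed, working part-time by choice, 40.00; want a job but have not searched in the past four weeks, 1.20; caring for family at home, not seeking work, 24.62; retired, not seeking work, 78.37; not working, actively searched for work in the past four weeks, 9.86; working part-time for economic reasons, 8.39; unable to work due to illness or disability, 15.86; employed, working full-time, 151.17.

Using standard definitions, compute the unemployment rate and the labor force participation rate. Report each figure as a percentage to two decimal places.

Employed = 40.00 + 8.39 + 151.17 = 199.56 million (anyone who worked, including part-time for economic reasons, counts as employed).
Unemployed = 9.86 million.
Labor force = 199.56 + 9.86 = 209.42 million.
Not in labor force = 1.20 + 24.62 + 78.37 + 15.86 = 120.05 million (those not working and not actively searching are outside the labor force — including those who want a job but have given up searching).
Civilian working-age population = 209.42 + 120.05 = 329.47 million.
Unemployment rate = 9.86 / 209.42 = 4.71%.
Labor force participation rate = 209.42 / 329.47 = 63.56%.

Unemployment rate ≈ 4.71%; labor force participation rate ≈ 63.56%.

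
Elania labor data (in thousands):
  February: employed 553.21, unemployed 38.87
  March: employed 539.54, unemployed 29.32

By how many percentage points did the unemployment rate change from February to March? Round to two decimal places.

The unemployment rate changed by −1.41 percentage points.

February: labor force = 553.21 + 38.87 = 592.08; u = 38.87/592.08 = 6.56%.
March: labor force = 539.54 + 29.32 = 568.86; u = 29.32/568.86 = 5.15%.
Change = 5.15% − 6.56% = −1.41 pp.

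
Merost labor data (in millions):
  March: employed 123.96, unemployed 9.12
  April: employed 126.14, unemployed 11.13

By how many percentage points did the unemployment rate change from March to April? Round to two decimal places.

The unemployment rate changed by +1.26 percentage points.

March: labor force = 123.96 + 9.12 = 133.08; u = 9.12/133.08 = 6.85%.
April: labor force = 126.14 + 11.13 = 137.27; u = 11.13/137.27 = 8.11%.
Change = 8.11% − 6.85% = +1.26 pp.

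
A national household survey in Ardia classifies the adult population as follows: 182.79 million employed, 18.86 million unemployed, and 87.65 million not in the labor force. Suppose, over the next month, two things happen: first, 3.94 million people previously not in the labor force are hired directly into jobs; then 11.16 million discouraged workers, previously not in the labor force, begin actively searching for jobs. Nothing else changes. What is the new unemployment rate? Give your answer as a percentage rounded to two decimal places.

New unemployment rate ≈ 13.85%.

Initially, labor force = 182.79 + 18.86 = 201.65 million, so u = 18.86/201.65 = 9.35%.
After the first change, employed and labor force both rise by 3.94; unemployed unchanged → E = 186.73, U = 18.86, labor force = 205.59 million.
After the second change, unemployed and labor force both rise by 11.16 → E = 186.73, U = 30.02, labor force = 216.75 million.
New unemployment rate = 30.02 / 216.75 = 13.85%.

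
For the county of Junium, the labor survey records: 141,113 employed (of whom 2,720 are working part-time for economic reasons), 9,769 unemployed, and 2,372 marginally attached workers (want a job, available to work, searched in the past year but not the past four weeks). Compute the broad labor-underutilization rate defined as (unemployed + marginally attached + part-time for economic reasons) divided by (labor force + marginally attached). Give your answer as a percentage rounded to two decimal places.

Labor force = 141,113 + 9,769 = 150,882.
Numerator = 9,769 + 2,372 + 2,720 = 14,861.
Denominator = 150,882 + 2,372 = 153,254.
Broad rate = 14,861 / 153,254 = 9.70%.

Broad underutilization rate ≈ 9.70%.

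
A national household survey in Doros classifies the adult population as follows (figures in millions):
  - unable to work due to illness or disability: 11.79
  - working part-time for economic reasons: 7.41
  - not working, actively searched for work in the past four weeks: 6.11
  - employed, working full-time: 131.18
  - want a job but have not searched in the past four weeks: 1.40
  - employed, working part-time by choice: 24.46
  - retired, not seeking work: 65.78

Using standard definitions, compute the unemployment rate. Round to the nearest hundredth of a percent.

Employed = 7.41 + 131.18 + 24.46 = 163.05 million (anyone who worked, including part-time for economic reasons, counts as employed).
Unemployed = 6.11 million.
Labor force = 163.05 + 6.11 = 169.16 million.
Unemployment rate = 6.11 / 169.16 = 3.61%.

Unemployment rate ≈ 3.61%.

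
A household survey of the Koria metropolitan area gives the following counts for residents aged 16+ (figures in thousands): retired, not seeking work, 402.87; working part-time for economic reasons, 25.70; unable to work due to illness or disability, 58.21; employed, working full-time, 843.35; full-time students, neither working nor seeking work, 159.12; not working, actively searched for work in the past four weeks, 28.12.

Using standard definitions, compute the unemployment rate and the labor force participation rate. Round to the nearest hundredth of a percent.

Employed = 25.70 + 843.35 = 869.05 thousand (anyone who worked, including part-time for economic reasons, counts as employed).
Unemployed = 28.12 thousand.
Labor force = 869.05 + 28.12 = 897.17 thousand.
Not in labor force = 402.87 + 58.21 + 159.12 = 620.20 thousand (those not working and not actively searching are outside the labor force).
Civilian working-age population = 897.17 + 620.20 = 1,517.37 thousand.
Unemployment rate = 28.12 / 897.17 = 3.13%.
Labor force participation rate = 897.17 / 1,517.37 = 59.13%.

Unemployment rate ≈ 3.13%; labor force participation rate ≈ 59.13%.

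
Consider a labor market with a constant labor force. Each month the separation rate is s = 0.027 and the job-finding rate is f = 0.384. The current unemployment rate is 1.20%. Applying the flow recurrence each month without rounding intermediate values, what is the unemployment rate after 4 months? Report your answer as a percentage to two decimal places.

With a fixed labor force, u_{t+1} = u_t + s·(1−u_t) − f·u_t = u_t·(1−s−f) + s.
Here 1−s−f = 0.589 and s = 0.027.
u_1 = 0.012000 × 0.589 + 0.027 = 0.034068.
u_2 = 0.034068 × 0.589 + 0.027 = 0.047066.
u_3 = 0.047066 × 0.589 + 0.027 = 0.054722.
u_4 = 0.054722 × 0.589 + 0.027 = 0.059231.

Unemployment rate after four months ≈ 5.92%.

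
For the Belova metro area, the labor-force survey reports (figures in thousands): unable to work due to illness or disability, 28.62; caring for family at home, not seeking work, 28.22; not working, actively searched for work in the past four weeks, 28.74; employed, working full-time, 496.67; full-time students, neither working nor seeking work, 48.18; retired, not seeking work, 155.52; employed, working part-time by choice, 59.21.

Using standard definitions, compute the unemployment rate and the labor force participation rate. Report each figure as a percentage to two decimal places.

Unemployment rate ≈ 4.92%; labor force participation rate ≈ 69.17%.

Employed = 496.67 + 59.21 = 555.88 thousand.
Unemployed = 28.74 thousand.
Labor force = 555.88 + 28.74 = 584.62 thousand.
Not in labor force = 28.62 + 28.22 + 48.18 + 155.52 = 260.54 thousand (those not working and not actively searching are outside the labor force).
Civilian working-age population = 584.62 + 260.54 = 845.16 thousand.
Unemployment rate = 28.74 / 584.62 = 4.92%.
Labor force participation rate = 584.62 / 845.16 = 69.17%.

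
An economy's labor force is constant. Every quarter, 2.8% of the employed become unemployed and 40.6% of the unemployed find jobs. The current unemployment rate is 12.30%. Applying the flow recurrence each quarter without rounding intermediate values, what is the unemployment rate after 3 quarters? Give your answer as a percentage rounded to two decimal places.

With a fixed labor force, u_{t+1} = u_t + s·(1−u_t) − f·u_t = u_t·(1−s−f) + s.
Here 1−s−f = 0.566 and s = 0.028.
u_1 = 0.123000 × 0.566 + 0.028 = 0.097618.
u_2 = 0.097618 × 0.566 + 0.028 = 0.083252.
u_3 = 0.083252 × 0.566 + 0.028 = 0.075121.

Unemployment rate after three quarters ≈ 7.51%.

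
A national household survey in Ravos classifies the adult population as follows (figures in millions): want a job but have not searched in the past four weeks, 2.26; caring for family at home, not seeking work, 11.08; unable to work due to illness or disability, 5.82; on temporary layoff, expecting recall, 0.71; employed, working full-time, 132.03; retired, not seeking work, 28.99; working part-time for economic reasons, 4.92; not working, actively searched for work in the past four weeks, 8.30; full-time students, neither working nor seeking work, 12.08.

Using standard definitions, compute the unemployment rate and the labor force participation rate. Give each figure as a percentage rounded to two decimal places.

Unemployment rate ≈ 6.17%; labor force participation rate ≈ 70.79%.

Employed = 132.03 + 4.92 = 136.95 million (anyone who worked, including part-time for economic reasons, counts as employed).
Unemployed = 0.71 + 8.30 = 9.01 million (jobless and actively searching, or on temporary layoff).
Labor force = 136.95 + 9.01 = 145.96 million.
Not in labor force = 2.26 + 11.08 + 5.82 + 28.99 + 12.08 = 60.23 million (those not working and not actively searching are outside the labor force — including those who want a job but have given up searching).
Civilian working-age population = 145.96 + 60.23 = 206.19 million.
Unemployment rate = 9.01 / 145.96 = 6.17%.
Labor force participation rate = 145.96 / 206.19 = 70.79%.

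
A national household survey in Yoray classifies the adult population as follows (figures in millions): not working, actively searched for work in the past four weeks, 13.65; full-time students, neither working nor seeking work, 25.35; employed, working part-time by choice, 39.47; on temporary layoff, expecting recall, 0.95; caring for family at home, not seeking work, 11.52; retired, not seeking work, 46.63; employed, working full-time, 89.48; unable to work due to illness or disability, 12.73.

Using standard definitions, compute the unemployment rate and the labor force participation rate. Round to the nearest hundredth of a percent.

Unemployment rate ≈ 10.17%; labor force participation rate ≈ 59.87%.

Employed = 39.47 + 89.48 = 128.95 million.
Unemployed = 13.65 + 0.95 = 14.60 million (jobless and actively searching, or on temporary layoff).
Labor force = 128.95 + 14.60 = 143.55 million.
Not in labor force = 25.35 + 11.52 + 46.63 + 12.73 = 96.23 million (those not working and not actively searching are outside the labor force).
Civilian working-age population = 143.55 + 96.23 = 239.78 million.
Unemployment rate = 14.60 / 143.55 = 10.17%.
Labor force participation rate = 143.55 / 239.78 = 59.87%.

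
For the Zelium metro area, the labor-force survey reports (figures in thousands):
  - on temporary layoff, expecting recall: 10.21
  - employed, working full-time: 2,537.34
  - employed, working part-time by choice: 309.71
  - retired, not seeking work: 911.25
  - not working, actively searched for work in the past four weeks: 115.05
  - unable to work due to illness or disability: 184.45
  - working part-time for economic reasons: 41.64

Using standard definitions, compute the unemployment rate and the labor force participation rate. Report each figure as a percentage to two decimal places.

Employed = 2,537.34 + 309.71 + 41.64 = 2,888.69 thousand (anyone who worked, including part-time for economic reasons, counts as employed).
Unemployed = 10.21 + 115.05 = 125.26 thousand (jobless and actively searching, or on temporary layoff).
Labor force = 2,888.69 + 125.26 = 3,013.95 thousand.
Not in labor force = 911.25 + 184.45 = 1,095.70 thousand (those not working and not actively searching are outside the labor force).
Civilian working-age population = 3,013.95 + 1,095.70 = 4,109.65 thousand.
Unemployment rate = 125.26 / 3,013.95 = 4.16%.
Labor force participation rate = 3,013.95 / 4,109.65 = 73.34%.

Unemployment rate ≈ 4.16%; labor force participation rate ≈ 73.34%.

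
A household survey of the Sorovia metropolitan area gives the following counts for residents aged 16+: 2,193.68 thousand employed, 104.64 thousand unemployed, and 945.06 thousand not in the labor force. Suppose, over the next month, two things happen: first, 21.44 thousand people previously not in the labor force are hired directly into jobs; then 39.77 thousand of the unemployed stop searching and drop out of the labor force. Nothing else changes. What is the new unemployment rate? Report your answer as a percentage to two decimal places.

New unemployment rate ≈ 2.85%.

Initially, labor force = 2,193.68 + 104.64 = 2,298.32 thousand, so u = 104.64/2,298.32 = 4.55%.
After the first change, employed and labor force both rise by 21.44; unemployed unchanged → E = 2,215.12, U = 104.64, labor force = 2,319.76 thousand.
After the second change, unemployed and labor force both fall by 39.77 → E = 2,215.12, U = 64.87, labor force = 2,279.99 thousand.
New unemployment rate = 64.87 / 2,279.99 = 2.85%.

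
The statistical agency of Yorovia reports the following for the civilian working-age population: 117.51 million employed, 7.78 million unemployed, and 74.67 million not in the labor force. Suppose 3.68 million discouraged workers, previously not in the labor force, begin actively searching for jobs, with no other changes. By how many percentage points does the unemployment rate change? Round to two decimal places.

The unemployment rate changes by +2.68 percentage points.

Initially, labor force = 117.51 + 7.78 = 125.29 million, so u = 7.78/125.29 = 6.21%.
After the change, unemployed and labor force both rise by 3.68 → E = 117.51, U = 11.46, labor force = 128.97 million.
New unemployment rate = 11.46 / 128.97 = 8.89%.
Change = 8.89% − 6.21% = +2.68 percentage points.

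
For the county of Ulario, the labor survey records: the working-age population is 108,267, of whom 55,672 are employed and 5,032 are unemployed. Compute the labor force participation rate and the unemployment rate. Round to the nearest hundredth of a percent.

Labor force = employed + unemployed = 55,672 + 5,032 = 60,704.
Unemployment rate = 5,032 / 60,704 = 8.29%.
Labor force participation rate = 60,704 / 108,267 = 56.07%.

Labor force participation rate ≈ 56.07%; unemployment rate ≈ 8.29%.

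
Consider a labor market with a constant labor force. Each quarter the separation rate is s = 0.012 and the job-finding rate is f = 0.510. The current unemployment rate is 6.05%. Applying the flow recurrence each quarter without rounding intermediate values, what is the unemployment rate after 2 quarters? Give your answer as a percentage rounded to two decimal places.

With a fixed labor force, u_{t+1} = u_t + s·(1−u_t) − f·u_t = u_t·(1−s−f) + s.
Here 1−s−f = 0.478 and s = 0.012.
u_1 = 0.060500 × 0.478 + 0.012 = 0.040919.
u_2 = 0.040919 × 0.478 + 0.012 = 0.031559.

Unemployment rate after two quarters ≈ 3.16%.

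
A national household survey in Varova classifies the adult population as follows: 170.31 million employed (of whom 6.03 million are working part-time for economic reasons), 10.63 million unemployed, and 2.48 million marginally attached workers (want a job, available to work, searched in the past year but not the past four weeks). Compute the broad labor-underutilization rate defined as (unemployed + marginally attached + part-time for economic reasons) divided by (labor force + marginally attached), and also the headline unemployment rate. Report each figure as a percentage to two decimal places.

Broad underutilization rate ≈ 10.44%; headline unemployment rate ≈ 5.87%.

Labor force = 170.31 + 10.63 = 180.94 million.
Numerator = 10.63 + 2.48 + 6.03 = 19.14 million.
Denominator = 180.94 + 2.48 = 183.42 million.
Broad rate = 19.14 / 183.42 = 10.44%.
Headline unemployment rate = 10.63 / 180.94 = 5.87%.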